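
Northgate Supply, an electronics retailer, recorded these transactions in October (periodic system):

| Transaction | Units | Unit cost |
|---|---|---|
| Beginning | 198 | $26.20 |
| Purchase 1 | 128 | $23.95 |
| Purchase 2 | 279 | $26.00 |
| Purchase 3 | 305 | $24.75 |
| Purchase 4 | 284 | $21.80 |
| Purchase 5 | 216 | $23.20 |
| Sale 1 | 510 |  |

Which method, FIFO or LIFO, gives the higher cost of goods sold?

FIFO COGS: 198 @ $26.20 + 128 @ $23.95 + 184 @ $26.00 = $13,037.20
LIFO COGS: 216 @ $23.20 + 284 @ $21.80 + 10 @ $24.75 = $11,449.90

FIFO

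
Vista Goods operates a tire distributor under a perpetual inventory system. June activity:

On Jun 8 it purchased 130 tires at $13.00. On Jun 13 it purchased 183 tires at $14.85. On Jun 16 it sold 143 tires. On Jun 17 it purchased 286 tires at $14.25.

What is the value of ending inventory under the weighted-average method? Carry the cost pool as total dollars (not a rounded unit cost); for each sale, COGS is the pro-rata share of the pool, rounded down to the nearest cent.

Ending inventory = $6,469.38

After Jun 8: 130 on hand, pool $1,690.00 (≈ $13.0000 each)
After Jun 13: 313 on hand, pool $4,407.55 (≈ $14.0816 each)
Jun 16, sell 143: 143/313 × $4,407.55 → $2,013.67
After Jun 17: 456 on hand, pool $6,469.38 (≈ $14.1872 each)
Ending inventory (cost pool remaining) = $6,469.38
Check: goods available $8,483.05 = COGS $2,013.67 + ending $6,469.38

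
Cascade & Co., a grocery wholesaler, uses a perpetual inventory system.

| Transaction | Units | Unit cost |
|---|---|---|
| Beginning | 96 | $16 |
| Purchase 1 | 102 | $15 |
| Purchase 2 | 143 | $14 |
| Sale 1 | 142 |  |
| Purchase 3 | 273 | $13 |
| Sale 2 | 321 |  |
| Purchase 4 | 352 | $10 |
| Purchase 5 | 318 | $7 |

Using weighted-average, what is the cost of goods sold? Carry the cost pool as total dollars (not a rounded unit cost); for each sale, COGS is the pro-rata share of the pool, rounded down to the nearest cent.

COGS = $6,535.44

After Beginning: 96 on hand, pool $1,536.00 (≈ $16.0000 each)
After Purchase 1: 198 on hand, pool $3,066.00 (≈ $15.4848 each)
After Purchase 2: 341 on hand, pool $5,068.00 (≈ $14.8622 each)
Sale 1, sell 142: 142/341 × $5,068.00 → $2,110.42
After Purchase 3: 472 on hand, pool $6,506.58 (≈ $13.7851 each)
Sale 2, sell 321: 321/472 × $6,506.58 → $4,425.02
After Purchase 4: 503 on hand, pool $5,601.56 (≈ $11.1363 each)
After Purchase 5: 821 on hand, pool $7,827.56 (≈ $9.5342 each)
Total COGS = $2,110.42 + $4,425.02 = $6,535.44
Ending inventory (cost pool remaining) = $7,827.56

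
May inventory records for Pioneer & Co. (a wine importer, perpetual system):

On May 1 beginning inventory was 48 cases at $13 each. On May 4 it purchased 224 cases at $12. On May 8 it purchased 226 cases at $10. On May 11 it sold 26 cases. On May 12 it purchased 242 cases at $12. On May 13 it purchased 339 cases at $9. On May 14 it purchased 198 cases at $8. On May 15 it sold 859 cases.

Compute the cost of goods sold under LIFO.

May 11, 26 sold [LIFO — newest first]: 26 @ $10 = $260
May 15, 859 sold [LIFO — newest first]: 198 @ $8 + 339 @ $9 + 242 @ $12 + 80 @ $10 = $8,339
Total COGS = $260 + $8,339 = $8,599
Ending inventory: 48 @ $13 + 224 @ $12 + 120 @ $10 = $4,512
Check: goods available $13,111 = COGS $8,599 + ending $4,512

COGS = $8,599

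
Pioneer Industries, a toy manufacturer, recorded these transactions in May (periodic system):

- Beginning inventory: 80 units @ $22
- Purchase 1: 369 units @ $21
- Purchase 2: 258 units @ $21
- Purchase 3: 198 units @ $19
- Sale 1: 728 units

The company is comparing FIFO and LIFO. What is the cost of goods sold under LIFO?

COGS = $14,892

FIFO COGS: 80 @ $22 + 369 @ $21 + 258 @ $21 + 21 @ $19 = $15,326
LIFO COGS: 198 @ $19 + 258 @ $21 + 272 @ $21 = $14,892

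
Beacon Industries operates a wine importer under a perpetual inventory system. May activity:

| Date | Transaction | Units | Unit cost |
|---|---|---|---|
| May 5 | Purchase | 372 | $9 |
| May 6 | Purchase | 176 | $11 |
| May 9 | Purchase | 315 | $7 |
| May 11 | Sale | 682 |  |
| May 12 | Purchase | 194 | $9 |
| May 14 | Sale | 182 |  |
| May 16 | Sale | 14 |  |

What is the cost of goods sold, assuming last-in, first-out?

May 11, 682 sold [LIFO — newest first]: 315 @ $7 + 176 @ $11 + 191 @ $9 = $5,860
May 14, 182 sold [LIFO — newest first]: 182 @ $9 = $1,638
May 16, 14 sold [LIFO — newest first]: 12 @ $9 + 2 @ $9 = $126
Total COGS = $5,860 + $1,638 + $126 = $7,624
Ending inventory: 179 @ $9 = $1,611
Check: goods available $9,235 = COGS $7,624 + ending $1,611

COGS = $7,624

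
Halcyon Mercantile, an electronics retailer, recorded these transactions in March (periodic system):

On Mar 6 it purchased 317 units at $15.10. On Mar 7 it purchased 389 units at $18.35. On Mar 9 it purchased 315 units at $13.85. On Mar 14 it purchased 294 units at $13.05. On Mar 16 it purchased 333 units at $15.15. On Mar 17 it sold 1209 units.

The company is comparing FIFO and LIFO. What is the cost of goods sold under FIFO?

FIFO COGS: 317 @ $15.10 + 389 @ $18.35 + 315 @ $13.85 + 188 @ $13.05 = $18,741.00
LIFO COGS: 333 @ $15.15 + 294 @ $13.05 + 315 @ $13.85 + 267 @ $18.35 = $18,143.85

COGS = $18,741.00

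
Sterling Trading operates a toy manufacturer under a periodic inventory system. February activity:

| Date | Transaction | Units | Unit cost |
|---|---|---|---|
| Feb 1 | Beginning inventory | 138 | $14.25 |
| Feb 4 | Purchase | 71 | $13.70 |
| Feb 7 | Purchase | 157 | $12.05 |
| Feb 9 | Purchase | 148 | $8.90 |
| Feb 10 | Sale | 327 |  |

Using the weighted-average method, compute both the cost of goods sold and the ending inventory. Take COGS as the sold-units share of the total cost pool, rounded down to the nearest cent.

Feb 10, sell 327: 327/514 × $6,148.25 → $3,911.43
Ending inventory (cost pool remaining) = $2,236.82
Check: goods available $6,148.25 = COGS $3,911.43 + ending $2,236.82

COGS = $3,911.43; ending inventory = $2,236.82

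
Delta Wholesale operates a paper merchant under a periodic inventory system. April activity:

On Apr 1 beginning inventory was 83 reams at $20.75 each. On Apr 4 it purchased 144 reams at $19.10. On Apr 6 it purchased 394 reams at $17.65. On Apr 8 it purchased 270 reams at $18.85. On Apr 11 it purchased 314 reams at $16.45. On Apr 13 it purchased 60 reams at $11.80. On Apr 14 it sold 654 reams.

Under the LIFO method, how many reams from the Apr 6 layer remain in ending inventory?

384

Apr 14, 654 sold [LIFO — newest first]: 60 @ $11.80 + 314 @ $16.45 + 270 @ $18.85 + 10 @ $17.65 = $11,139.30
Ending inventory: 83 @ $20.75 + 144 @ $19.10 + 384 @ $17.65 = $11,250.25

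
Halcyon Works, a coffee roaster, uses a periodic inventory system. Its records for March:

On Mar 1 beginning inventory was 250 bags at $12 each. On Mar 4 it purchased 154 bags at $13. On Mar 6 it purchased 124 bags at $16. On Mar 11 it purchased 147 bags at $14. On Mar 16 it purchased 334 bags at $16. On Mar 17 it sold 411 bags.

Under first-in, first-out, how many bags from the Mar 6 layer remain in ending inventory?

117

Mar 17, 411 sold [FIFO — oldest first]: 250 @ $12 + 154 @ $13 + 7 @ $16 = $5,114
Ending inventory: 117 @ $16 + 147 @ $14 + 334 @ $16 = $9,274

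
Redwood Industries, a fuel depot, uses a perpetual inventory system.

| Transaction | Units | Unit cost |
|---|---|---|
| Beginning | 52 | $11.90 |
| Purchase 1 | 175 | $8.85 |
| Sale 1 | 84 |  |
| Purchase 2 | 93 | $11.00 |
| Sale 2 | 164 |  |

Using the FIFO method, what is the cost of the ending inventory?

Ending inventory = $792.00

Sale 1 (84) [FIFO — oldest first]: 52 @ $11.90 + 32 @ $8.85 = $902.00
Sale 2 (164) [FIFO — oldest first]: 143 @ $8.85 + 21 @ $11.00 = $1,496.55
Total COGS = $902.00 + $1,496.55 = $2,398.55
Ending inventory: 72 @ $11.00 = $792.00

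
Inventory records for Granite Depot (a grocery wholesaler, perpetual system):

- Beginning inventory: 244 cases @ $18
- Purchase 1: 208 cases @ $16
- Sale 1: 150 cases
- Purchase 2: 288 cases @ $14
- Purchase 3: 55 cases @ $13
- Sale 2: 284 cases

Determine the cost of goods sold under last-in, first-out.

Sale 1 (150) [LIFO — newest first]: 150 @ $16 = $2,400
Sale 2 (284) [LIFO — newest first]: 55 @ $13 + 229 @ $14 = $3,921
Total COGS = $2,400 + $3,921 = $6,321
Ending inventory: 244 @ $18 + 58 @ $16 + 59 @ $14 = $6,146

COGS = $6,321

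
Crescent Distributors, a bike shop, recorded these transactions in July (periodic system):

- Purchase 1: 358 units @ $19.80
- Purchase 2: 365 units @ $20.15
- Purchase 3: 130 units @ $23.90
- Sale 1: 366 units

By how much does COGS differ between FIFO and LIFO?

FIFO COGS: 358 @ $19.80 + 8 @ $20.15 = $7,249.60
LIFO COGS: 130 @ $23.90 + 236 @ $20.15 = $7,862.40
Difference = |$7,249.60 − $7,862.40| = $612.80

$612.80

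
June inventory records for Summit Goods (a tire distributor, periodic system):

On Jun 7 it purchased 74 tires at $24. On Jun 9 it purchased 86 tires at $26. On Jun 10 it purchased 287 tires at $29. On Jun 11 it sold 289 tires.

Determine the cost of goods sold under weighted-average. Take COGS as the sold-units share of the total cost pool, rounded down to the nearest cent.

COGS = $7,974.97

Jun 11, sell 289: 289/447 × $12,335.00 → $7,974.97
Ending inventory (cost pool remaining) = $4,360.03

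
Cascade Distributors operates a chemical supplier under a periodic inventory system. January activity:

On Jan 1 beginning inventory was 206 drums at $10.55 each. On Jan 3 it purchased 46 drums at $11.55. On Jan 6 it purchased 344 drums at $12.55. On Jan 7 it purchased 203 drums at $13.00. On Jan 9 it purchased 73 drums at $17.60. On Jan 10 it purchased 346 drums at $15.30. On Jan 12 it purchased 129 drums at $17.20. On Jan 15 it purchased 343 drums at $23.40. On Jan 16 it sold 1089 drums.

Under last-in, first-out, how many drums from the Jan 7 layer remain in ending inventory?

5

Jan 16, 1089 sold [LIFO — newest first]: 343 @ $23.40 + 129 @ $17.20 + 346 @ $15.30 + 73 @ $17.60 + 198 @ $13.00 = $19,397.60
Ending inventory: 206 @ $10.55 + 46 @ $11.55 + 344 @ $12.55 + 5 @ $13.00 = $7,086.80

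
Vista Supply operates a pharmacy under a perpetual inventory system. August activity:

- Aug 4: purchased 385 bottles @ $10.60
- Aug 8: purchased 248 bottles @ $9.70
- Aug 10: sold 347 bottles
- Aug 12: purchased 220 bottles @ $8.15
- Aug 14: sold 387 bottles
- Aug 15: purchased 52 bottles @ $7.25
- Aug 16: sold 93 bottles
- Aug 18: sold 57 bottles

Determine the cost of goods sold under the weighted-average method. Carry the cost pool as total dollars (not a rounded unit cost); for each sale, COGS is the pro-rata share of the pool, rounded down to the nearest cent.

After Aug 4: 385 on hand, pool $4,081.00 (≈ $10.6000 each)
After Aug 8: 633 on hand, pool $6,486.60 (≈ $10.2474 each)
Aug 10, sell 347: 347/633 × $6,486.60 → $3,555.84
After Aug 12: 506 on hand, pool $4,723.76 (≈ $9.3355 each)
Aug 14, sell 387: 387/506 × $4,723.76 → $3,612.83
After Aug 15: 171 on hand, pool $1,487.93 (≈ $8.7013 each)
Aug 16, sell 93: 93/171 × $1,487.93 → $809.22
Aug 18, sell 57: 57/78 × $678.71 → $495.98
Total COGS = $3,555.84 + $3,612.83 + $809.22 + $495.98 = $8,473.87
Ending inventory (cost pool remaining) = $182.73
Check: goods available $8,656.60 = COGS $8,473.87 + ending $182.73

COGS = $8,473.87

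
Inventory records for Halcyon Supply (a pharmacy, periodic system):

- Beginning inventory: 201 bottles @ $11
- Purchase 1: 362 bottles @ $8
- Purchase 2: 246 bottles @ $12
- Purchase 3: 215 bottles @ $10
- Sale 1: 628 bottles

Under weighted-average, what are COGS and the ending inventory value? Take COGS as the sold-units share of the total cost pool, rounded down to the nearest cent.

COGS = $6,260.98; ending inventory = $3,948.02

Sale 1, sell 628: 628/1024 × $10,209.00 → $6,260.98
Ending inventory (cost pool remaining) = $3,948.02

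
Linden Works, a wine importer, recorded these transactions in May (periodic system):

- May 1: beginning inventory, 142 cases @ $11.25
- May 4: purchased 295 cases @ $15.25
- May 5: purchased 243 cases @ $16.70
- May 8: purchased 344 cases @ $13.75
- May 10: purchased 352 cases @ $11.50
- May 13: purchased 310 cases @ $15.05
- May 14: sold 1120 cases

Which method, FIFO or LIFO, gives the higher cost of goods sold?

FIFO COGS: 142 @ $11.25 + 295 @ $15.25 + 243 @ $16.70 + 344 @ $13.75 + 96 @ $11.50 = $15,988.35
LIFO COGS: 310 @ $15.05 + 352 @ $11.50 + 344 @ $13.75 + 114 @ $16.70 = $15,347.30

FIFO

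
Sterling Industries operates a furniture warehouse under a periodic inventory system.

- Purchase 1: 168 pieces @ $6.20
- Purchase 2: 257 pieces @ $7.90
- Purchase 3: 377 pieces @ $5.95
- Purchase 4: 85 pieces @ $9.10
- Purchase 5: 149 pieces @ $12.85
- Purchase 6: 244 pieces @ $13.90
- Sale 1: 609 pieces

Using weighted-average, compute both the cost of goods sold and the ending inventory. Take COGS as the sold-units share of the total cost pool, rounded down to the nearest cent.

Sale 1, sell 609: 609/1280 × $11,394.80 → $5,421.43
Ending inventory (cost pool remaining) = $5,973.37

COGS = $5,421.43; ending inventory = $5,973.37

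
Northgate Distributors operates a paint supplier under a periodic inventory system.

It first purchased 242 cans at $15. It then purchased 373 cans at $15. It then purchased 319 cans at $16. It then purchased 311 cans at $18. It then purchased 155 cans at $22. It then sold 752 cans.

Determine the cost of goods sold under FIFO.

Sale 1 (752) [FIFO — oldest first]: 242 @ $15 + 373 @ $15 + 137 @ $16 = $11,417
Ending inventory: 182 @ $16 + 311 @ $18 + 155 @ $22 = $11,920

COGS = $11,417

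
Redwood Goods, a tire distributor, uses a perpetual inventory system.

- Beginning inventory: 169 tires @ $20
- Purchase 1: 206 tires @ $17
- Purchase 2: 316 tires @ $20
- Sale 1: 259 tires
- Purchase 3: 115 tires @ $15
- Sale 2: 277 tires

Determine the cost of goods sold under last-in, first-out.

Sale 1 (259) [LIFO — newest first]: 259 @ $20 = $5,180
Sale 2 (277) [LIFO — newest first]: 115 @ $15 + 57 @ $20 + 105 @ $17 = $4,650
Total COGS = $5,180 + $4,650 = $9,830
Ending inventory: 169 @ $20 + 101 @ $17 = $5,097

COGS = $9,830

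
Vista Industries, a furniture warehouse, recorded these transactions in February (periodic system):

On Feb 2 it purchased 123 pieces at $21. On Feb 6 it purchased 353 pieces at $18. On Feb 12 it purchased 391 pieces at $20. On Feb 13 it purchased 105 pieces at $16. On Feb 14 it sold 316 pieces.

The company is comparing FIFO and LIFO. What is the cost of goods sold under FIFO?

COGS = $6,057

FIFO COGS: 123 @ $21 + 193 @ $18 = $6,057
LIFO COGS: 105 @ $16 + 211 @ $20 = $5,900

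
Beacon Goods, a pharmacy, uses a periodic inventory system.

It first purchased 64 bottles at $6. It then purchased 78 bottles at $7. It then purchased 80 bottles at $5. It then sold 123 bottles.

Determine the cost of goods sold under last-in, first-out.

COGS = $701

Sale 1 (123) [LIFO — newest first]: 80 @ $5 + 43 @ $7 = $701
Ending inventory: 64 @ $6 + 35 @ $7 = $629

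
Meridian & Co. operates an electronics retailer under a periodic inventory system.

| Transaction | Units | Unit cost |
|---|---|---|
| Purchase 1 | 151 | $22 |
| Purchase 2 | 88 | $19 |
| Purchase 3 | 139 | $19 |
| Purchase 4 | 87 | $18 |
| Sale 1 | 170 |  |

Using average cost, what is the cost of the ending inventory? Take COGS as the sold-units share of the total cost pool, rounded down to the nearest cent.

Ending inventory = $5,837.20

Sale 1, sell 170: 170/465 × $9,201.00 → $3,363.80
Ending inventory (cost pool remaining) = $5,837.20
Check: goods available $9,201.00 = COGS $3,363.80 + ending $5,837.20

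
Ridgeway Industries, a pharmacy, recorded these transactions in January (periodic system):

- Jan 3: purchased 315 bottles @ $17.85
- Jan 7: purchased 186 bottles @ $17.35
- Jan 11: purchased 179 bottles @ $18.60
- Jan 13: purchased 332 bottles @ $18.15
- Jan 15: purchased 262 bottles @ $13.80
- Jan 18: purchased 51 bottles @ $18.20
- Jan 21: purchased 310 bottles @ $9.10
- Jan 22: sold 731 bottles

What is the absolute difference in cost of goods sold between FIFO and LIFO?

$3,779.90

FIFO COGS: 315 @ $17.85 + 186 @ $17.35 + 179 @ $18.60 + 51 @ $18.15 = $13,104.90
LIFO COGS: 310 @ $9.10 + 51 @ $18.20 + 262 @ $13.80 + 108 @ $18.15 = $9,325.00
Difference = |$13,104.90 − $9,325.00| = $3,779.90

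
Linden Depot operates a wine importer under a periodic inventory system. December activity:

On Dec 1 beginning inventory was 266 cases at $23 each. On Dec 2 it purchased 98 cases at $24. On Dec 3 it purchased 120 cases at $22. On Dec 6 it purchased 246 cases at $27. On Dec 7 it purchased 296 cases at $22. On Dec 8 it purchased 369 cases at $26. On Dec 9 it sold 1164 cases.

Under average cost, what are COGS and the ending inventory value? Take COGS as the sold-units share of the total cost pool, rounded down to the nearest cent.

COGS = $28,251.40; ending inventory = $5,606.60

Dec 9, sell 1164: 1164/1395 × $33,858.00 → $28,251.40
Ending inventory (cost pool remaining) = $5,606.60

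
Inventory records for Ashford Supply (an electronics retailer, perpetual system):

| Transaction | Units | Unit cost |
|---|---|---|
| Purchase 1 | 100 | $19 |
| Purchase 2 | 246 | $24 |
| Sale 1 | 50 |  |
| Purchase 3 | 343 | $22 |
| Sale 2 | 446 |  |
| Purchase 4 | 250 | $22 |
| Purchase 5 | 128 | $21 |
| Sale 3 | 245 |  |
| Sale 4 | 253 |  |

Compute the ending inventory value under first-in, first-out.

Sale 1 (50) [FIFO — oldest first]: 50 @ $19 = $950
Sale 2 (446) [FIFO — oldest first]: 50 @ $19 + 246 @ $24 + 150 @ $22 = $10,154
Sale 3 (245) [FIFO — oldest first]: 193 @ $22 + 52 @ $22 = $5,390
Sale 4 (253) [FIFO — oldest first]: 198 @ $22 + 55 @ $21 = $5,511
Total COGS = $950 + $10,154 + $5,390 + $5,511 = $22,005
Ending inventory: 73 @ $21 = $1,533
Check: goods available $23,538 = COGS $22,005 + ending $1,533

Ending inventory = $1,533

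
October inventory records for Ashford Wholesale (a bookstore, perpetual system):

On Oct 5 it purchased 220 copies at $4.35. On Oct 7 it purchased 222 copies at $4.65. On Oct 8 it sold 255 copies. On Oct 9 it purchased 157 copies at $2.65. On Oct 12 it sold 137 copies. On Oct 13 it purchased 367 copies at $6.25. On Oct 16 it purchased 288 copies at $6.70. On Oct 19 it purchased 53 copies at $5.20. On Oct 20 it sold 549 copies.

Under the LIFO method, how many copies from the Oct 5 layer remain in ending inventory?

Oct 8, 255 sold [LIFO — newest first]: 222 @ $4.65 + 33 @ $4.35 = $1,175.85
Oct 12, 137 sold [LIFO — newest first]: 137 @ $2.65 = $363.05
Oct 20, 549 sold [LIFO — newest first]: 53 @ $5.20 + 288 @ $6.70 + 208 @ $6.25 = $3,505.20
Total COGS = $1,175.85 + $363.05 + $3,505.20 = $5,044.10
Ending inventory: 187 @ $4.35 + 20 @ $2.65 + 159 @ $6.25 = $1,860.20

187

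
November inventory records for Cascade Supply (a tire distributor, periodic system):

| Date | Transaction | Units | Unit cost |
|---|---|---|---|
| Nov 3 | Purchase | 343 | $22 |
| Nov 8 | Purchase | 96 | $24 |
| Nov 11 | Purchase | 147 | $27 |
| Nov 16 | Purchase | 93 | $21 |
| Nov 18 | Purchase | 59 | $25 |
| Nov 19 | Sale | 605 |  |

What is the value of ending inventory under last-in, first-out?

Nov 19, 605 sold [LIFO — newest first]: 59 @ $25 + 93 @ $21 + 147 @ $27 + 96 @ $24 + 210 @ $22 = $14,321
Ending inventory: 133 @ $22 = $2,926

Ending inventory = $2,926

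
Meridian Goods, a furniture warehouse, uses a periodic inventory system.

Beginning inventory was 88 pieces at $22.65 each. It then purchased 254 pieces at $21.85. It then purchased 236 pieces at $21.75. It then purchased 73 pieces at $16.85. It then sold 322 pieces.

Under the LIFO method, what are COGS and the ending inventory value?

Sale 1 (322) [LIFO — newest first]: 73 @ $16.85 + 236 @ $21.75 + 13 @ $21.85 = $6,647.10
Ending inventory: 88 @ $22.65 + 241 @ $21.85 = $7,259.05
Check: goods available $13,906.15 = COGS $6,647.10 + ending $7,259.05

COGS = $6,647.10; ending inventory = $7,259.05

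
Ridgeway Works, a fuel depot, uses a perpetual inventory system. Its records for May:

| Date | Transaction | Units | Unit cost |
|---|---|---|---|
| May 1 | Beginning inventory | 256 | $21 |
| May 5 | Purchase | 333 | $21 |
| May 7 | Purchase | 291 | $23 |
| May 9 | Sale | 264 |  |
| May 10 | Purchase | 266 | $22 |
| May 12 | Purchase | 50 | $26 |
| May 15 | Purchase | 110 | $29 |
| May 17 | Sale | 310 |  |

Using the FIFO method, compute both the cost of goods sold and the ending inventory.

May 9, 264 sold [FIFO — oldest first]: 256 @ $21 + 8 @ $21 = $5,544
May 17, 310 sold [FIFO — oldest first]: 310 @ $21 = $6,510
Total COGS = $5,544 + $6,510 = $12,054
Ending inventory: 15 @ $21 + 291 @ $23 + 266 @ $22 + 50 @ $26 + 110 @ $29 = $17,350

COGS = $12,054; ending inventory = $17,350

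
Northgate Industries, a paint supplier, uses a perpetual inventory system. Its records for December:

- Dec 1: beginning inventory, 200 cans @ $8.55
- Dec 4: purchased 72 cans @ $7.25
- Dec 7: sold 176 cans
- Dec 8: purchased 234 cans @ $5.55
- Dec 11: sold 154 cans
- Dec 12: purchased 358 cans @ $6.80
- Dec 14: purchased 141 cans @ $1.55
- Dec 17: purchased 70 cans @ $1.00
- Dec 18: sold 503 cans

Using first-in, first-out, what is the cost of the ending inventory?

Ending inventory = $499.35

Dec 7, 176 sold [FIFO — oldest first]: 176 @ $8.55 = $1,504.80
Dec 11, 154 sold [FIFO — oldest first]: 24 @ $8.55 + 72 @ $7.25 + 58 @ $5.55 = $1,049.10
Dec 18, 503 sold [FIFO — oldest first]: 176 @ $5.55 + 327 @ $6.80 = $3,200.40
Total COGS = $1,504.80 + $1,049.10 + $3,200.40 = $5,754.30
Ending inventory: 31 @ $6.80 + 141 @ $1.55 + 70 @ $1.00 = $499.35
Check: goods available $6,253.65 = COGS $5,754.30 + ending $499.35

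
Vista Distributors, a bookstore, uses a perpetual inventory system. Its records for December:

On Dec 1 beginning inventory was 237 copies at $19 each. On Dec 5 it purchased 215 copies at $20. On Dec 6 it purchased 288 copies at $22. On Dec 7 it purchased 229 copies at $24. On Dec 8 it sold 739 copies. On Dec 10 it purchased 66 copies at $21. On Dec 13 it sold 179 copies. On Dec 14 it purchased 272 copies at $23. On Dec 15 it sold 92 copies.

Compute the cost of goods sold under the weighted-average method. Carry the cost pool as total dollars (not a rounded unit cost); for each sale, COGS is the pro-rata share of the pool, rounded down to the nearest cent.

After Dec 1: 237 on hand, pool $4,503.00 (≈ $19.0000 each)
After Dec 5: 452 on hand, pool $8,803.00 (≈ $19.4757 each)
After Dec 6: 740 on hand, pool $15,139.00 (≈ $20.4581 each)
After Dec 7: 969 on hand, pool $20,635.00 (≈ $21.2951 each)
Dec 8, sell 739: 739/969 × $20,635.00 → $15,737.11
After Dec 10: 296 on hand, pool $6,283.89 (≈ $21.2294 each)
Dec 13, sell 179: 179/296 × $6,283.89 → $3,800.05
After Dec 14: 389 on hand, pool $8,739.84 (≈ $22.4675 each)
Dec 15, sell 92: 92/389 × $8,739.84 → $2,067.00
Total COGS = $15,737.11 + $3,800.05 + $2,067.00 = $21,604.16
Ending inventory (cost pool remaining) = $6,672.84

COGS = $21,604.16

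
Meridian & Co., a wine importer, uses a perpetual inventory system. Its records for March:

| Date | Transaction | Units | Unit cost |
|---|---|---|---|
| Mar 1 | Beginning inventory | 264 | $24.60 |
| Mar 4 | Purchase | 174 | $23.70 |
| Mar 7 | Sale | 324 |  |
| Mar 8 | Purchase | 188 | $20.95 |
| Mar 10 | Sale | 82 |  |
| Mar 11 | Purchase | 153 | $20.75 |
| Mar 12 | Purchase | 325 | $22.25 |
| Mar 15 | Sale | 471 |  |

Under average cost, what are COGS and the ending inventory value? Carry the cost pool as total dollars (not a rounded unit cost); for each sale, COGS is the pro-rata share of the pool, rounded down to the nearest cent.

After Mar 1: 264 on hand, pool $6,494.40 (≈ $24.6000 each)
After Mar 4: 438 on hand, pool $10,618.20 (≈ $24.2425 each)
Mar 7, sell 324: 324/438 × $10,618.20 → $7,854.55
After Mar 8: 302 on hand, pool $6,702.25 (≈ $22.1929 each)
Mar 10, sell 82: 82/302 × $6,702.25 → $1,819.81
After Mar 11: 373 on hand, pool $8,057.19 (≈ $21.6010 each)
After Mar 12: 698 on hand, pool $15,288.44 (≈ $21.9032 each)
Mar 15, sell 471: 471/698 × $15,288.44 → $10,316.41
Total COGS = $7,854.55 + $1,819.81 + $10,316.41 = $19,990.77
Ending inventory (cost pool remaining) = $4,972.03

COGS = $19,990.77; ending inventory = $4,972.03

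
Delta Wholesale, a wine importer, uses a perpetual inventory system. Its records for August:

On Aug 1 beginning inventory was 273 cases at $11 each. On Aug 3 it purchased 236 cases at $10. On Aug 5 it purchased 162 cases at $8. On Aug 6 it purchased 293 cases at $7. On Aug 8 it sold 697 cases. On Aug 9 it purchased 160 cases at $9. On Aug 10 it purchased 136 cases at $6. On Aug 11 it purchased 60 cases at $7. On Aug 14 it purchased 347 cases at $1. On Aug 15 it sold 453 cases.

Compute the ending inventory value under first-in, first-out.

Aug 8, 697 sold [FIFO — oldest first]: 273 @ $11 + 236 @ $10 + 162 @ $8 + 26 @ $7 = $6,841
Aug 15, 453 sold [FIFO — oldest first]: 267 @ $7 + 160 @ $9 + 26 @ $6 = $3,465
Total COGS = $6,841 + $3,465 = $10,306
Ending inventory: 110 @ $6 + 60 @ $7 + 347 @ $1 = $1,427
Check: goods available $11,733 = COGS $10,306 + ending $1,427

Ending inventory = $1,427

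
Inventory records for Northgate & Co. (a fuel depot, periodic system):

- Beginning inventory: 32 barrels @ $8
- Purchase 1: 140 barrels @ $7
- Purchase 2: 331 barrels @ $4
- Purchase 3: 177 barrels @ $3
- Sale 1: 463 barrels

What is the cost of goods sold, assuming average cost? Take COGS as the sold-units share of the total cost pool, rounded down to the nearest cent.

Sale 1, sell 463: 463/680 × $3,091.00 → $2,104.60
Ending inventory (cost pool remaining) = $986.40
Check: goods available $3,091.00 = COGS $2,104.60 + ending $986.40

COGS = $2,104.60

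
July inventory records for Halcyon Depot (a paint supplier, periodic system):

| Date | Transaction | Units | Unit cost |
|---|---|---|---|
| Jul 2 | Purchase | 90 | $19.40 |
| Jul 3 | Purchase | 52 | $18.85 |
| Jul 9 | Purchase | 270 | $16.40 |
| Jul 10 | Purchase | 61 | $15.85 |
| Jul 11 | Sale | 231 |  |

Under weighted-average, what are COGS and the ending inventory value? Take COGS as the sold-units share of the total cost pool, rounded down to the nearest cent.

Jul 11, sell 231: 231/473 × $8,121.05 → $3,966.09
Ending inventory (cost pool remaining) = $4,154.96
Check: goods available $8,121.05 = COGS $3,966.09 + ending $4,154.96

COGS = $3,966.09; ending inventory = $4,154.96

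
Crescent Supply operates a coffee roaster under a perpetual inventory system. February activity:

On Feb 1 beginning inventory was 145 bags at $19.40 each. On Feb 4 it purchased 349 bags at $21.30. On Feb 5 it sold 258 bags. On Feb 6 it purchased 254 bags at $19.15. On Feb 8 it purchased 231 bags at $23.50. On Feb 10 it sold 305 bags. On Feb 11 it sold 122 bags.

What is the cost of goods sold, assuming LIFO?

COGS = $14,677.30

Feb 5, 258 sold [LIFO — newest first]: 258 @ $21.30 = $5,495.40
Feb 10, 305 sold [LIFO — newest first]: 231 @ $23.50 + 74 @ $19.15 = $6,845.60
Feb 11, 122 sold [LIFO — newest first]: 122 @ $19.15 = $2,336.30
Total COGS = $5,495.40 + $6,845.60 + $2,336.30 = $14,677.30
Ending inventory: 145 @ $19.40 + 91 @ $21.30 + 58 @ $19.15 = $5,862.00
Check: goods available $20,539.30 = COGS $14,677.30 + ending $5,862.00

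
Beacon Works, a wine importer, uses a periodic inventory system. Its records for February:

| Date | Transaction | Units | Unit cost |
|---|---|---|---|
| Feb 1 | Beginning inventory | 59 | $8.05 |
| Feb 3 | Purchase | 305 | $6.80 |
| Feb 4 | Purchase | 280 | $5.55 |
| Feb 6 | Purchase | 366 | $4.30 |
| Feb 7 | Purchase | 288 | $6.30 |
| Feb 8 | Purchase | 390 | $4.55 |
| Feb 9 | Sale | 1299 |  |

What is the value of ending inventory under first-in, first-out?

Ending inventory = $1,769.95

Feb 9, 1299 sold [FIFO — oldest first]: 59 @ $8.05 + 305 @ $6.80 + 280 @ $5.55 + 366 @ $4.30 + 288 @ $6.30 + 1 @ $4.55 = $7,495.70
Ending inventory: 389 @ $4.55 = $1,769.95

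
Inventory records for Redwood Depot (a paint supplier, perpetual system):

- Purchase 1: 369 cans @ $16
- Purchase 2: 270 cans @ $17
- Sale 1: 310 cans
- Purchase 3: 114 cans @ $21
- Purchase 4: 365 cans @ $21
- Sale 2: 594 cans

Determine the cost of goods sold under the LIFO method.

COGS = $17,129

Sale 1 (310) [LIFO — newest first]: 270 @ $17 + 40 @ $16 = $5,230
Sale 2 (594) [LIFO — newest first]: 365 @ $21 + 114 @ $21 + 115 @ $16 = $11,899
Total COGS = $5,230 + $11,899 = $17,129
Ending inventory: 214 @ $16 = $3,424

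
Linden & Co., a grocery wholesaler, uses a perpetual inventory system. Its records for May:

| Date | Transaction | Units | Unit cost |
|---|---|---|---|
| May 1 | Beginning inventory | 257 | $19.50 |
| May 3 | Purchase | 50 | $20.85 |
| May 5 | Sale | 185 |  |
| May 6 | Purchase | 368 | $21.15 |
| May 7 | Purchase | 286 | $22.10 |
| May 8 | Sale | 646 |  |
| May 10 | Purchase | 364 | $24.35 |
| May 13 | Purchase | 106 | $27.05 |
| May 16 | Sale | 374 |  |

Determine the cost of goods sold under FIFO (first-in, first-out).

May 5, 185 sold [FIFO — oldest first]: 185 @ $19.50 = $3,607.50
May 8, 646 sold [FIFO — oldest first]: 72 @ $19.50 + 50 @ $20.85 + 368 @ $21.15 + 156 @ $22.10 = $13,677.30
May 16, 374 sold [FIFO — oldest first]: 130 @ $22.10 + 244 @ $24.35 = $8,814.40
Total COGS = $3,607.50 + $13,677.30 + $8,814.40 = $26,099.20
Ending inventory: 120 @ $24.35 + 106 @ $27.05 = $5,789.30

COGS = $26,099.20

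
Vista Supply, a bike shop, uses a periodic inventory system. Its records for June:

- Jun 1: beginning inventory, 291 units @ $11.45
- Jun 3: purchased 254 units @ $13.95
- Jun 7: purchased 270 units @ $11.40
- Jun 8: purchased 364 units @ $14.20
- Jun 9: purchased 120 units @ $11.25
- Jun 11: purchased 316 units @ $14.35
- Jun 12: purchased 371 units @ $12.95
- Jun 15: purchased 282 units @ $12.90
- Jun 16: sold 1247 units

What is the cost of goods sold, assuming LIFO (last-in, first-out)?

COGS = $16,570.45

Jun 16, 1247 sold [LIFO — newest first]: 282 @ $12.90 + 371 @ $12.95 + 316 @ $14.35 + 120 @ $11.25 + 158 @ $14.20 = $16,570.45
Ending inventory: 291 @ $11.45 + 254 @ $13.95 + 270 @ $11.40 + 206 @ $14.20 = $12,878.45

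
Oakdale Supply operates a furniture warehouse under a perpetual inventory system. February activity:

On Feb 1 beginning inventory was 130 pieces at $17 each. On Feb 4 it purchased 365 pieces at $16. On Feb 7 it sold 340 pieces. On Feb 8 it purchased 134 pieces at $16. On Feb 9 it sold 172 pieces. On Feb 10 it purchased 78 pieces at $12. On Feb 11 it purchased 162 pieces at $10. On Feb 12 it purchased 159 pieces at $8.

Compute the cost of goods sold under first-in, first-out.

COGS = $8,322

Feb 7, 340 sold [FIFO — oldest first]: 130 @ $17 + 210 @ $16 = $5,570
Feb 9, 172 sold [FIFO — oldest first]: 155 @ $16 + 17 @ $16 = $2,752
Total COGS = $5,570 + $2,752 = $8,322
Ending inventory: 117 @ $16 + 78 @ $12 + 162 @ $10 + 159 @ $8 = $5,700
Check: goods available $14,022 = COGS $8,322 + ending $5,700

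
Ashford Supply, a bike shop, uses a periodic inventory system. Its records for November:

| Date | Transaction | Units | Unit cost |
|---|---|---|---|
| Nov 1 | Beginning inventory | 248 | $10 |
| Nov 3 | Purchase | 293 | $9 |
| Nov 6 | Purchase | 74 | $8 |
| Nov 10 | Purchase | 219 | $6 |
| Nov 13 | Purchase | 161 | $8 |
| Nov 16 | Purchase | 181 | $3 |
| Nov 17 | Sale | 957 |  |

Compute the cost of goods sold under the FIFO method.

COGS = $8,007

Nov 17, 957 sold [FIFO — oldest first]: 248 @ $10 + 293 @ $9 + 74 @ $8 + 219 @ $6 + 123 @ $8 = $8,007
Ending inventory: 38 @ $8 + 181 @ $3 = $847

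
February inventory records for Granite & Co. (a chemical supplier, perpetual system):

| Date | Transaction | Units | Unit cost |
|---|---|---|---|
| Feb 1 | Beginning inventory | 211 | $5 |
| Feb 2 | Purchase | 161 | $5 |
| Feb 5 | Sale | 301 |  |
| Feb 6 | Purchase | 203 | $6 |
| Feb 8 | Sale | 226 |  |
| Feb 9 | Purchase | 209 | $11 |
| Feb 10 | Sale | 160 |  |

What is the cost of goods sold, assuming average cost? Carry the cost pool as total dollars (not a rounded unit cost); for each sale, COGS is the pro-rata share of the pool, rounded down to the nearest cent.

COGS = $4,405.27

After Feb 1: 211 on hand, pool $1,055.00 (≈ $5.0000 each)
After Feb 2: 372 on hand, pool $1,860.00 (≈ $5.0000 each)
Feb 5, sell 301: 301/372 × $1,860.00 → $1,505.00
After Feb 6: 274 on hand, pool $1,573.00 (≈ $5.7409 each)
Feb 8, sell 226: 226/274 × $1,573.00 → $1,297.43
After Feb 9: 257 on hand, pool $2,574.57 (≈ $10.0178 each)
Feb 10, sell 160: 160/257 × $2,574.57 → $1,602.84
Total COGS = $1,505.00 + $1,297.43 + $1,602.84 = $4,405.27
Ending inventory (cost pool remaining) = $971.73
Check: goods available $5,377.00 = COGS $4,405.27 + ending $971.73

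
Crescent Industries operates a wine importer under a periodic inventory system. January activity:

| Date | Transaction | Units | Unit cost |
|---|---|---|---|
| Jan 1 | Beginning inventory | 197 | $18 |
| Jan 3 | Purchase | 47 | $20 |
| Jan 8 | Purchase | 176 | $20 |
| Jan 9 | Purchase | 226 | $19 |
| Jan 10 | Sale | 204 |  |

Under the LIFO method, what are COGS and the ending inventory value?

Jan 10, 204 sold [LIFO — newest first]: 204 @ $19 = $3,876
Ending inventory: 197 @ $18 + 47 @ $20 + 176 @ $20 + 22 @ $19 = $8,424

COGS = $3,876; ending inventory = $8,424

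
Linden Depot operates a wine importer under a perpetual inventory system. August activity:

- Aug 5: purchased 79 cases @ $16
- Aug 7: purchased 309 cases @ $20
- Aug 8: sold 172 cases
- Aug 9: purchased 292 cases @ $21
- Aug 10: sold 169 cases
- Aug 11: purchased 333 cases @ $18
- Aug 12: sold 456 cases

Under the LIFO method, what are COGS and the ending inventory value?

COGS = $15,566; ending inventory = $4,004

Aug 8, 172 sold [LIFO — newest first]: 172 @ $20 = $3,440
Aug 10, 169 sold [LIFO — newest first]: 169 @ $21 = $3,549
Aug 12, 456 sold [LIFO — newest first]: 333 @ $18 + 123 @ $21 = $8,577
Total COGS = $3,440 + $3,549 + $8,577 = $15,566
Ending inventory: 79 @ $16 + 137 @ $20 = $4,004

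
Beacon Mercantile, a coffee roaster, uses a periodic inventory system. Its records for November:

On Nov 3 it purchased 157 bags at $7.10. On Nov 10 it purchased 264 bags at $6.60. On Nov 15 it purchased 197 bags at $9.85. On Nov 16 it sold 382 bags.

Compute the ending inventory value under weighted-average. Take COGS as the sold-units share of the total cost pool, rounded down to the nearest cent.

Nov 16, sell 382: 382/618 × $4,797.55 → $2,965.47
Ending inventory (cost pool remaining) = $1,832.08

Ending inventory = $1,832.08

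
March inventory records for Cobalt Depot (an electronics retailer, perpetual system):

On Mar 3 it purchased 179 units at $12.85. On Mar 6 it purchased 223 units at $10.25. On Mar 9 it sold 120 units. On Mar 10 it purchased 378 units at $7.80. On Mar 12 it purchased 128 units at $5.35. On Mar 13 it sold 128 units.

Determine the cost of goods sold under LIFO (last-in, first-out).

Mar 9, 120 sold [LIFO — newest first]: 120 @ $10.25 = $1,230.00
Mar 13, 128 sold [LIFO — newest first]: 128 @ $5.35 = $684.80
Total COGS = $1,230.00 + $684.80 = $1,914.80
Ending inventory: 179 @ $12.85 + 103 @ $10.25 + 378 @ $7.80 = $6,304.30

COGS = $1,914.80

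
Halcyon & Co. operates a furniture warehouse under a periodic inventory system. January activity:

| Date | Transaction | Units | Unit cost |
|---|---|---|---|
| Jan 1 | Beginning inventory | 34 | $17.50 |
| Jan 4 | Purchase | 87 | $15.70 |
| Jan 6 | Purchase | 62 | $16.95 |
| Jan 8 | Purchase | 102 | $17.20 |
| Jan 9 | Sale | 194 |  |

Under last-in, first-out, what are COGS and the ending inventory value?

COGS = $3,276.30; ending inventory = $1,489.90

Jan 9, 194 sold [LIFO — newest first]: 102 @ $17.20 + 62 @ $16.95 + 30 @ $15.70 = $3,276.30
Ending inventory: 34 @ $17.50 + 57 @ $15.70 = $1,489.90
Check: goods available $4,766.20 = COGS $3,276.30 + ending $1,489.90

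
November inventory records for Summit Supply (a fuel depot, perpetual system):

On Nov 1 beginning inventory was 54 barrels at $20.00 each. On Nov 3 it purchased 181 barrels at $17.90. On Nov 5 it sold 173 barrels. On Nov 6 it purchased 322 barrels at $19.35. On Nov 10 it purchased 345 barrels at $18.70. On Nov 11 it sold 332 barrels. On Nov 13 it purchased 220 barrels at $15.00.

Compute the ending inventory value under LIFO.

Ending inventory = $10,997.00

Nov 5, 173 sold [LIFO — newest first]: 173 @ $17.90 = $3,096.70
Nov 11, 332 sold [LIFO — newest first]: 332 @ $18.70 = $6,208.40
Total COGS = $3,096.70 + $6,208.40 = $9,305.10
Ending inventory: 54 @ $20.00 + 8 @ $17.90 + 322 @ $19.35 + 13 @ $18.70 + 220 @ $15.00 = $10,997.00
Check: goods available $20,302.10 = COGS $9,305.10 + ending $10,997.00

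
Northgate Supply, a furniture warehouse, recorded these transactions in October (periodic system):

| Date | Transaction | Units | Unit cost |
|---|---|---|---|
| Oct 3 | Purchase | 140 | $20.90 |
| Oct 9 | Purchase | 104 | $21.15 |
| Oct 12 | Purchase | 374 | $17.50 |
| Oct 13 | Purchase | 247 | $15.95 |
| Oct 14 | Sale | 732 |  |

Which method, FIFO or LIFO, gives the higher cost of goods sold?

FIFO COGS: 140 @ $20.90 + 104 @ $21.15 + 374 @ $17.50 + 114 @ $15.95 = $13,488.90
LIFO COGS: 247 @ $15.95 + 374 @ $17.50 + 104 @ $21.15 + 7 @ $20.90 = $12,830.55

FIFO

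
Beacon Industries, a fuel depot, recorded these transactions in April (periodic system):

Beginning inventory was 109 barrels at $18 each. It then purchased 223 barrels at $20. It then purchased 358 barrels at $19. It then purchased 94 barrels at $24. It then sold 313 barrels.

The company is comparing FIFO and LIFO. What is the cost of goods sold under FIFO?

FIFO COGS: 109 @ $18 + 204 @ $20 = $6,042
LIFO COGS: 94 @ $24 + 219 @ $19 = $6,417

COGS = $6,042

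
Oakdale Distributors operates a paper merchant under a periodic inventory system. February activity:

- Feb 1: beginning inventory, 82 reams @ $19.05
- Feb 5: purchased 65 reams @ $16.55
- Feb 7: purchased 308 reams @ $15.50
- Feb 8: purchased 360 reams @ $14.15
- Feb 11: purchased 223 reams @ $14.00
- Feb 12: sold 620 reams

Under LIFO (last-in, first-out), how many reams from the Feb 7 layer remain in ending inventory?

271

Feb 12, 620 sold [LIFO — newest first]: 223 @ $14.00 + 360 @ $14.15 + 37 @ $15.50 = $8,789.50
Ending inventory: 82 @ $19.05 + 65 @ $16.55 + 271 @ $15.50 = $6,838.35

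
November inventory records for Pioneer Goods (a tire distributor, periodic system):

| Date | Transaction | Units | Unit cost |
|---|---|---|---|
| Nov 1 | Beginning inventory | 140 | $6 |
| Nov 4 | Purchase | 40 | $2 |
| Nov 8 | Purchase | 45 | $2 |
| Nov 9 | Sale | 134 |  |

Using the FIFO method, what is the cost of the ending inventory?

Nov 9, 134 sold [FIFO — oldest first]: 134 @ $6 = $804
Ending inventory: 6 @ $6 + 40 @ $2 + 45 @ $2 = $206

Ending inventory = $206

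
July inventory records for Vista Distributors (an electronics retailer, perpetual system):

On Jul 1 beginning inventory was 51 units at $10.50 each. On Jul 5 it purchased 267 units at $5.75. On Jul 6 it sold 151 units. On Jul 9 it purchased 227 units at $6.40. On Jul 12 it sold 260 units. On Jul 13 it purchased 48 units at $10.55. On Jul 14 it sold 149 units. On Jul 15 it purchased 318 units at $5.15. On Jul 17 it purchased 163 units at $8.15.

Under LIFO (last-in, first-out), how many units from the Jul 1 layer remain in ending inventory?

33

Jul 6, 151 sold [LIFO — newest first]: 151 @ $5.75 = $868.25
Jul 12, 260 sold [LIFO — newest first]: 227 @ $6.40 + 33 @ $5.75 = $1,642.55
Jul 14, 149 sold [LIFO — newest first]: 48 @ $10.55 + 83 @ $5.75 + 18 @ $10.50 = $1,172.65
Total COGS = $868.25 + $1,642.55 + $1,172.65 = $3,683.45
Ending inventory: 33 @ $10.50 + 318 @ $5.15 + 163 @ $8.15 = $3,312.65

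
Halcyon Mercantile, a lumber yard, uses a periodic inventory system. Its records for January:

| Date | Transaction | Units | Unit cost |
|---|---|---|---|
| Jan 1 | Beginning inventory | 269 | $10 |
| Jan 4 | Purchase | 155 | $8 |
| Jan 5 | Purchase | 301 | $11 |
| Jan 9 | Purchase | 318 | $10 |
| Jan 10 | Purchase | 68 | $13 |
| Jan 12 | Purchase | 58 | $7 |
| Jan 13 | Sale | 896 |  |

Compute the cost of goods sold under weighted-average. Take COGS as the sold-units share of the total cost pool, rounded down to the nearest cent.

Jan 13, sell 896: 896/1169 × $11,711.00 → $8,976.09
Ending inventory (cost pool remaining) = $2,734.91

COGS = $8,976.09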